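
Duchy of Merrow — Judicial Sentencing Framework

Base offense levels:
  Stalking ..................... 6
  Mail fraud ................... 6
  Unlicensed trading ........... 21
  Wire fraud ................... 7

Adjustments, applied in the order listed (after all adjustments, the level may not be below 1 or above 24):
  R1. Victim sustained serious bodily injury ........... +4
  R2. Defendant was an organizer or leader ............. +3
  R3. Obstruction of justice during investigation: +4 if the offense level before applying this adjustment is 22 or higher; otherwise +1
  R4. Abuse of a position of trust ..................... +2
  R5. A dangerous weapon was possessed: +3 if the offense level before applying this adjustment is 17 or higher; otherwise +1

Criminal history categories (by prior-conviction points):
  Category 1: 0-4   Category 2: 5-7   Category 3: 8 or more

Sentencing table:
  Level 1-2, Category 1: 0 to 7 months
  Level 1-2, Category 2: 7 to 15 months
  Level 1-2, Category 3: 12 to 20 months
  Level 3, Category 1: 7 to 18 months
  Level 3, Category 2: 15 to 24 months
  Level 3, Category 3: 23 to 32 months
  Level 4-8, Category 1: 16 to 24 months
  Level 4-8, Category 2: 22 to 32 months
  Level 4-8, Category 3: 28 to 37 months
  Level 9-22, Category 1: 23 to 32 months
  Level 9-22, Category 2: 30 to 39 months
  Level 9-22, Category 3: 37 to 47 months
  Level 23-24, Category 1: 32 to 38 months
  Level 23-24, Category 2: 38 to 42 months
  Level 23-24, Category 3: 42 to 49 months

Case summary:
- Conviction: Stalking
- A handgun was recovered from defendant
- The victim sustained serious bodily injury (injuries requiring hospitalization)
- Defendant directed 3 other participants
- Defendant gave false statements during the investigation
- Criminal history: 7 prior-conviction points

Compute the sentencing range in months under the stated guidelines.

Base offense level for stalking: 6.
R1 applies: 6 + 4 = 10.
R2 applies: 10 + 3 = 13.
R3 applies (level before this adjustment is 13 < 22, so +1): 13 + 1 = 14.
R5 applies (level before this adjustment is 14 < 17, so +1): 14 + 1 = 15.
Final offense level: 15.
Criminal history: 7 prior points → Category 2 (5-7).
Level 15 falls in the 9-22 band.
Grid: Level 9-22 × Category 2 = 30-39 months.

30-39 months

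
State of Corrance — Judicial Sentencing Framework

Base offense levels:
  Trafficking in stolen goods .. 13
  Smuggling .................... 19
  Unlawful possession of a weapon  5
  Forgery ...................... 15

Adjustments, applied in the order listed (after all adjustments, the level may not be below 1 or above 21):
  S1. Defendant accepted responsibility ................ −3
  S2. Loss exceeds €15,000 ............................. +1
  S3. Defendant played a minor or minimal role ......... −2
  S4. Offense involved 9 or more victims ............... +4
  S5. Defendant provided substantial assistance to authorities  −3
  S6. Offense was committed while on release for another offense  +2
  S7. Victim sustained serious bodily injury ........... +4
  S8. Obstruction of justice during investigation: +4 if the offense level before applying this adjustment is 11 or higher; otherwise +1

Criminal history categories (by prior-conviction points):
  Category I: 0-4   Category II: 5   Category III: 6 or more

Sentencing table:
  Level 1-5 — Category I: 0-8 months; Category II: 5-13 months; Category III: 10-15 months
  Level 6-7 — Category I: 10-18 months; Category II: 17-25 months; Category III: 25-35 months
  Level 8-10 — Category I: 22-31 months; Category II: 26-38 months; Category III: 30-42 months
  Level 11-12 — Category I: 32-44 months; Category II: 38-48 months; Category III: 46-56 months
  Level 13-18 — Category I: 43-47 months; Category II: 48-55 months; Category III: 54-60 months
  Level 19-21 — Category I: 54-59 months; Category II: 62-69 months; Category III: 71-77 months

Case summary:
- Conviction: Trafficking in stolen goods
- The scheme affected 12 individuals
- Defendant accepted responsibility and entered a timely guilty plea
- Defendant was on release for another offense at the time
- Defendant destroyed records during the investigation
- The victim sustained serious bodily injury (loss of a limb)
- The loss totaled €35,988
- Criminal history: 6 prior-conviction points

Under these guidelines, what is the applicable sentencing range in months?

Base offense level for trafficking in stolen goods: 13.
S1 applies: 13 − 3 = 10.
S2 applies: 10 + 1 = 11.
S4 applies: 11 + 4 = 15.
S5 does not apply.
S6 applies: 15 + 2 = 17.
S7 applies: 17 + 4 = 21.
S8 applies (level before this adjustment is 21 ≥ 11, so +4): 21 + 4 = 25.
Level 25 exceeds the maximum of 21; capped at 21.
Final offense level: 21.
Criminal history: 6 prior points → Category III (6+).
Level 21 falls in the 19-21 band.
Grid: Level 19-21 × Category III = 71-77 months.

71-77 months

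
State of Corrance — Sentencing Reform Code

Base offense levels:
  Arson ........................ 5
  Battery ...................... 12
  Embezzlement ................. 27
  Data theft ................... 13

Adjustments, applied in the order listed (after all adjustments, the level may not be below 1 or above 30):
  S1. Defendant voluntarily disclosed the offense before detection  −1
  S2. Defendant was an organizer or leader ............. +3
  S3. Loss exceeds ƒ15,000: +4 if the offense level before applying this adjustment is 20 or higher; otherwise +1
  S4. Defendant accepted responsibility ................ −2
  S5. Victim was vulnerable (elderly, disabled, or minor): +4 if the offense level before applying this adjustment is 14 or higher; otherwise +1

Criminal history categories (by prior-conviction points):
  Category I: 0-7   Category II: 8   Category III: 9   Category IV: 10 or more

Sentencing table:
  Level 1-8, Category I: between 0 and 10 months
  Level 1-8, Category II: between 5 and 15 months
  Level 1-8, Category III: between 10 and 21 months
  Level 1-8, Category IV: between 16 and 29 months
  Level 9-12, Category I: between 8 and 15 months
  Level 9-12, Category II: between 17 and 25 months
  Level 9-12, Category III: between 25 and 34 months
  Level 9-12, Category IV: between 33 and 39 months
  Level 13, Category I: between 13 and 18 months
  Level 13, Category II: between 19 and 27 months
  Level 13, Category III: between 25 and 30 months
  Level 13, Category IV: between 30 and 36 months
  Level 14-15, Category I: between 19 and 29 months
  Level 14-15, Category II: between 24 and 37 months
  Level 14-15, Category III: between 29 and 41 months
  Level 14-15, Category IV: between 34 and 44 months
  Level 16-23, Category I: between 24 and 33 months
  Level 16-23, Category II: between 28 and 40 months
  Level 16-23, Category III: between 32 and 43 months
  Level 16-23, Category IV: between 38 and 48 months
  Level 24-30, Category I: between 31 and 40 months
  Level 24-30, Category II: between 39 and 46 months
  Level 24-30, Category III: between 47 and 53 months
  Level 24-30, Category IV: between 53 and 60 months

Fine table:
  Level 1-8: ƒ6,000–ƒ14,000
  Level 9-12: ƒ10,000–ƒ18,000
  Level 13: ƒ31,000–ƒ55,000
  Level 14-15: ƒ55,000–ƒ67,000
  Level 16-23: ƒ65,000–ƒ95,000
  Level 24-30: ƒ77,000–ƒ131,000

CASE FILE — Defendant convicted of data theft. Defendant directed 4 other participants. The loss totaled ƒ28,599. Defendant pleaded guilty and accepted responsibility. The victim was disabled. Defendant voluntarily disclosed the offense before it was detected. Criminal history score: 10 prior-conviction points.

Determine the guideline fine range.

ƒ65,000–ƒ95,000

Base offense level for data theft: 13.
S1 applies: 13 − 1 = 12.
S2 applies: 12 + 3 = 15.
S3 applies (level before this adjustment is 15 < 20, so +1): 15 + 1 = 16.
S4 applies: 16 − 2 = 14.
S5 applies (level before this adjustment is 14 ≥ 14, so +4): 14 + 4 = 18.
Final offense level: 18.
Level 18 falls in the 16-23 band.
Fine table: Level 16-23 → ƒ65,000–ƒ95,000.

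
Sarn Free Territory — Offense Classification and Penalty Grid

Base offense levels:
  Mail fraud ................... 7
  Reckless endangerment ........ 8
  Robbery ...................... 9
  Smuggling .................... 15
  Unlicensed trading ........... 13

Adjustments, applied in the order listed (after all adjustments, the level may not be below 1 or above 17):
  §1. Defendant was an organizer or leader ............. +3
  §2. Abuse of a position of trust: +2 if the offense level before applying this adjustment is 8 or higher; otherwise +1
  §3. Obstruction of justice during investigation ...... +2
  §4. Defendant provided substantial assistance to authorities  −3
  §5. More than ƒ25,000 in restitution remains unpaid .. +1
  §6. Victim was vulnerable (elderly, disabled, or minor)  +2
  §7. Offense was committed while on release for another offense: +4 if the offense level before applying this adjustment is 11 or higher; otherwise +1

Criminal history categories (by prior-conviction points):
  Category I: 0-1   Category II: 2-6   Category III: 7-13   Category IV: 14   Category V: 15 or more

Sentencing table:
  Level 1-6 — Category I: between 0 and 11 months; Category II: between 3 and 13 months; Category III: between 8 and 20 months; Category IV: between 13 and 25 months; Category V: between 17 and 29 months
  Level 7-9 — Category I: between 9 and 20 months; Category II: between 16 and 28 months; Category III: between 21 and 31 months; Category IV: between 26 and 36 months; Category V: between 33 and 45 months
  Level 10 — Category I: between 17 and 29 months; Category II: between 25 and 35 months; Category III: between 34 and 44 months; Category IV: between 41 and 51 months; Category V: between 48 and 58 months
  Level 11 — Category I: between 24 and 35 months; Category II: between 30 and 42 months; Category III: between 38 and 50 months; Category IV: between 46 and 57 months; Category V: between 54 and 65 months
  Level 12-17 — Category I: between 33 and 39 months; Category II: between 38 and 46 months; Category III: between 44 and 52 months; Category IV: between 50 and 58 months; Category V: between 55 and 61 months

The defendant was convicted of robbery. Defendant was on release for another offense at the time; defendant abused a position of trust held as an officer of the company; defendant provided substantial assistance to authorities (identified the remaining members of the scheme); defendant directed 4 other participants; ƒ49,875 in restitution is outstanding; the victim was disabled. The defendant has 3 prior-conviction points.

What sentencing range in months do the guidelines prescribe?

Base offense level for robbery: 9.
§1 applies: 9 + 3 = 12.
§2 applies (level before this adjustment is 12 ≥ 8, so +2): 12 + 2 = 14.
§4 applies: 14 − 3 = 11.
§5 applies: 11 + 1 = 12.
§6 applies: 12 + 2 = 14.
§7 applies (level before this adjustment is 14 ≥ 11, so +4): 14 + 4 = 18.
Level 18 exceeds the maximum of 17; capped at 17.
Final offense level: 17.
Criminal history: 3 prior points → Category II (2-6).
Level 17 falls in the 12-17 band.
Grid: Level 12-17 × Category II = 38-46 months.

38-46 months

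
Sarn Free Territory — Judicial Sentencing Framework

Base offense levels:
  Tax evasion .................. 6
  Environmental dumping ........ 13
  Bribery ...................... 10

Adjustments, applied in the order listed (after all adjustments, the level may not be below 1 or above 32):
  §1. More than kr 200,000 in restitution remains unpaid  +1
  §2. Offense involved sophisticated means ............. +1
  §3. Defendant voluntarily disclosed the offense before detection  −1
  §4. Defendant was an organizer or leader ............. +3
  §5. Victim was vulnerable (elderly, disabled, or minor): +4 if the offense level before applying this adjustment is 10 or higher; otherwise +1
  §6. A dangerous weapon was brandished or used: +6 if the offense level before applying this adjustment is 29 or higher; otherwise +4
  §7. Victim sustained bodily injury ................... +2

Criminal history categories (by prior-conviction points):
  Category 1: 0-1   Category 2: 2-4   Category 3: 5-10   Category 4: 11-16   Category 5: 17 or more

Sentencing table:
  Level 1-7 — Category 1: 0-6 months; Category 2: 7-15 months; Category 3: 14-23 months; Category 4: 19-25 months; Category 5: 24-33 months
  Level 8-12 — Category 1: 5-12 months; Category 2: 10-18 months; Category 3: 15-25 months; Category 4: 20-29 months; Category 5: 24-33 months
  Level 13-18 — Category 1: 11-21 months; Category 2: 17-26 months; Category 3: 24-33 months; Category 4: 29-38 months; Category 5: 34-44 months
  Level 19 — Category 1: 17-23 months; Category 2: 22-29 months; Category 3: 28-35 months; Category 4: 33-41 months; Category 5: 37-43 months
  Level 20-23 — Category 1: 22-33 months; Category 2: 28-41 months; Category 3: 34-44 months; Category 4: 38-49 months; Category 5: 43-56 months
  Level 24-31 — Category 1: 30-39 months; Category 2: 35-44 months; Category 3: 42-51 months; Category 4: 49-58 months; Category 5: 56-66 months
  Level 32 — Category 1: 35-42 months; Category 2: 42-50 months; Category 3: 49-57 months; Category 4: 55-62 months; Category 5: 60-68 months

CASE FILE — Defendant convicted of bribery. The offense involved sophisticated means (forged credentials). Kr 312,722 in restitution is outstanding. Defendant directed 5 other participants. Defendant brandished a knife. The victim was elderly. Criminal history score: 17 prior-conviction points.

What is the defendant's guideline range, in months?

43-56 months

Base offense level for bribery: 10.
§1 applies: 10 + 1 = 11.
§2 applies: 11 + 1 = 12.
§3 does not apply.
§4 applies: 12 + 3 = 15.
§5 applies (level before this adjustment is 15 ≥ 10, so +4): 15 + 4 = 19.
§6 applies (level before this adjustment is 19 < 29, so +4): 19 + 4 = 23.
Final offense level: 23.
Criminal history: 17 prior points → Category 5 (17+).
Level 23 falls in the 20-23 band.
Grid: Level 20-23 × Category 5 = 43-56 months.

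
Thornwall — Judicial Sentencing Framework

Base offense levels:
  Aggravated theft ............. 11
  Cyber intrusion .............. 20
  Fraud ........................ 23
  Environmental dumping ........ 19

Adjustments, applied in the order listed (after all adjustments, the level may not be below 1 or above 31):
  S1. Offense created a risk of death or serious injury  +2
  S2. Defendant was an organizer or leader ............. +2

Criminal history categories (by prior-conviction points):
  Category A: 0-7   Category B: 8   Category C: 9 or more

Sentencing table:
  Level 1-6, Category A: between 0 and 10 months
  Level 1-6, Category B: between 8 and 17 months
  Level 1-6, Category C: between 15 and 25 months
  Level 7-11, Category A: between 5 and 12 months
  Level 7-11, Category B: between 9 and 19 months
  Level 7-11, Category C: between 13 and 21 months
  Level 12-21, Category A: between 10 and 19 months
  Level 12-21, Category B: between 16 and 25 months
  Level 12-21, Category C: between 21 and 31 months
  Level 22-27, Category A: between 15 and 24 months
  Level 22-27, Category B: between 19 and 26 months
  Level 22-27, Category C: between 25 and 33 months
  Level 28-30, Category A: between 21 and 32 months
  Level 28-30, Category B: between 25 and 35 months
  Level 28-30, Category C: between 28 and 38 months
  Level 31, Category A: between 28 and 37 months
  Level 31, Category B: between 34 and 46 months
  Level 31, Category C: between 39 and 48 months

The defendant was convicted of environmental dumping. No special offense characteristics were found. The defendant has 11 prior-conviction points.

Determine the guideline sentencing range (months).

21-31 months

Base offense level for environmental dumping: 19.
Final offense level: 19.
Criminal history: 11 prior points → Category C (9+).
Level 19 falls in the 12-21 band.
Grid: Level 12-21 × Category C = 21-31 months.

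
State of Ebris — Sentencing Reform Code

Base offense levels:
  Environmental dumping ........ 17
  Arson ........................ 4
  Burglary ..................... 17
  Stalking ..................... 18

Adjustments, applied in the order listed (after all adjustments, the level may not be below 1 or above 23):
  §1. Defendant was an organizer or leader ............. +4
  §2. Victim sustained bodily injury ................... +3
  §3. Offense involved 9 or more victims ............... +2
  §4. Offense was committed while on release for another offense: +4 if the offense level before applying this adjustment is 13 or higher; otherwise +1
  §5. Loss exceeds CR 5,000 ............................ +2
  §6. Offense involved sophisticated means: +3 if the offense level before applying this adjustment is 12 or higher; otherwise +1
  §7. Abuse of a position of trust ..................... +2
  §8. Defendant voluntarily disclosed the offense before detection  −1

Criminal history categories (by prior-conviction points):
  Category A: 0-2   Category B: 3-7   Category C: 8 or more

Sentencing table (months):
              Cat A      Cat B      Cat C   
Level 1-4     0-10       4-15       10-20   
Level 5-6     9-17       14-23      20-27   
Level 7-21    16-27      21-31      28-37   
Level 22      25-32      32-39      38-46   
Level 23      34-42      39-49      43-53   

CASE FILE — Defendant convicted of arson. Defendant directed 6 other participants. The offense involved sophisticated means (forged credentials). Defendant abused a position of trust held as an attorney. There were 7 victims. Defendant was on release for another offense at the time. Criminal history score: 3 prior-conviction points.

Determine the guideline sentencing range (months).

Base offense level for arson: 4.
§1 applies: 4 + 4 = 8.
§3 does not apply.
§4 applies (level before this adjustment is 8 < 13, so +1): 8 + 1 = 9.
§5 does not apply.
§6 applies (level before this adjustment is 9 < 12, so +1): 9 + 1 = 10.
§7 applies: 10 + 2 = 12.
Final offense level: 12.
Criminal history: 3 prior points → Category B (3-7).
Level 12 falls in the 7-21 band.
Grid: Level 7-21 × Category B = 21-31 months.

21-31 months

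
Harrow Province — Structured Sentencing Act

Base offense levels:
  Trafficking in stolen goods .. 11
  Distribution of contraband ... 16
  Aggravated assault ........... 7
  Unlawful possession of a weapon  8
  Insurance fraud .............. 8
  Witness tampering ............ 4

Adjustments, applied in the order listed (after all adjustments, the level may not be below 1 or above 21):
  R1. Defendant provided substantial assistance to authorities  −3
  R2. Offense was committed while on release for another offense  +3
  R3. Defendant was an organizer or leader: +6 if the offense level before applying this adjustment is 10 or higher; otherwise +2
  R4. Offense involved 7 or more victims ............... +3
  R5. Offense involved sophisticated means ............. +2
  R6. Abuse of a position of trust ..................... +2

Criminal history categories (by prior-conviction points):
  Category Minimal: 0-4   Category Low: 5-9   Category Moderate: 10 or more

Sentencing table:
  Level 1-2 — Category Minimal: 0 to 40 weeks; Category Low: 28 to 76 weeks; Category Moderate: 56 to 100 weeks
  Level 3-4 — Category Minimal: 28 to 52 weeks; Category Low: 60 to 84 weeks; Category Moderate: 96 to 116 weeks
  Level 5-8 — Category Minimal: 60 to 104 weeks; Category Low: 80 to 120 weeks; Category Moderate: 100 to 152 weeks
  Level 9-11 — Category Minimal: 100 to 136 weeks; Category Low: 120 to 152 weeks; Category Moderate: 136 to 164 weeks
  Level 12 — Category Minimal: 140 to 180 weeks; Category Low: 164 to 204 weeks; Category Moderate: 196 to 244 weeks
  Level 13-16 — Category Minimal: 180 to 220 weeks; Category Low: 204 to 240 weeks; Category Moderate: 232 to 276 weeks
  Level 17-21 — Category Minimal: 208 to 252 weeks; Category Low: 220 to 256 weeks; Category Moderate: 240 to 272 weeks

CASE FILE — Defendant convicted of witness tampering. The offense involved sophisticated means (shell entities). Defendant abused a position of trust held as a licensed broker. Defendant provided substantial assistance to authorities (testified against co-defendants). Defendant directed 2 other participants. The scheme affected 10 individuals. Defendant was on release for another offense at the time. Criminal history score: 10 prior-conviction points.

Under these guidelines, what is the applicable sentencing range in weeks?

Base offense level for witness tampering: 4.
R1 applies: 4 − 3 = 1.
R2 applies: 1 + 3 = 4.
R3 applies (level before this adjustment is 4 < 10, so +2): 4 + 2 = 6.
R4 applies: 6 + 3 = 9.
R5 applies: 9 + 2 = 11.
R6 applies: 11 + 2 = 13.
Final offense level: 13.
Criminal history: 10 prior points → Category Moderate (10+).
Level 13 falls in the 13-16 band.
Grid: Level 13-16 × Category Moderate = 232-276 weeks.

232-276 weeks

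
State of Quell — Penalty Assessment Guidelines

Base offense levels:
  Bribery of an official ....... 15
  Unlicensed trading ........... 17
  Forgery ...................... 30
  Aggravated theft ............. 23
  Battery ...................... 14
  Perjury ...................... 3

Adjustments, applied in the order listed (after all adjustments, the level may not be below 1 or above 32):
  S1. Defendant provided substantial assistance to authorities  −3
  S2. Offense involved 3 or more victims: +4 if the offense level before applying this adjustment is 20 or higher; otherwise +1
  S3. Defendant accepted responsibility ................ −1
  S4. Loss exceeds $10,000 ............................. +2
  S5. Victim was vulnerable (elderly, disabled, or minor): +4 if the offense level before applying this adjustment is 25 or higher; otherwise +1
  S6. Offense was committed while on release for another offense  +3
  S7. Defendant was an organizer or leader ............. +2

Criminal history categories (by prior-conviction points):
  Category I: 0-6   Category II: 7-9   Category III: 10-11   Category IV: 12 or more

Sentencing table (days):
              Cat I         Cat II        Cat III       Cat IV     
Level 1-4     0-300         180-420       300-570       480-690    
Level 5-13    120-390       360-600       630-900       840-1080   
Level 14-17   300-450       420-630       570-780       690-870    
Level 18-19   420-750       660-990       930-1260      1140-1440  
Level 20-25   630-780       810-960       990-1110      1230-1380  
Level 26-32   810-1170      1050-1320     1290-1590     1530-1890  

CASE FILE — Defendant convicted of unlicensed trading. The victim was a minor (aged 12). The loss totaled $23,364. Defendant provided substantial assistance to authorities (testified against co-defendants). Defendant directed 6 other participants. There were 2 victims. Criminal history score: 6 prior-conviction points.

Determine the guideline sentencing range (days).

420-750 days

Base offense level for unlicensed trading: 17.
S1 applies: 17 − 3 = 14.
S3 does not apply.
S4 applies: 14 + 2 = 16.
S5 applies (level before this adjustment is 16 < 25, so +1): 16 + 1 = 17.
S7 applies: 17 + 2 = 19.
Final offense level: 19.
Criminal history: 6 prior points → Category I (0-6).
Level 19 falls in the 18-19 band.
Grid: Level 18-19 × Category I = 420-750 days.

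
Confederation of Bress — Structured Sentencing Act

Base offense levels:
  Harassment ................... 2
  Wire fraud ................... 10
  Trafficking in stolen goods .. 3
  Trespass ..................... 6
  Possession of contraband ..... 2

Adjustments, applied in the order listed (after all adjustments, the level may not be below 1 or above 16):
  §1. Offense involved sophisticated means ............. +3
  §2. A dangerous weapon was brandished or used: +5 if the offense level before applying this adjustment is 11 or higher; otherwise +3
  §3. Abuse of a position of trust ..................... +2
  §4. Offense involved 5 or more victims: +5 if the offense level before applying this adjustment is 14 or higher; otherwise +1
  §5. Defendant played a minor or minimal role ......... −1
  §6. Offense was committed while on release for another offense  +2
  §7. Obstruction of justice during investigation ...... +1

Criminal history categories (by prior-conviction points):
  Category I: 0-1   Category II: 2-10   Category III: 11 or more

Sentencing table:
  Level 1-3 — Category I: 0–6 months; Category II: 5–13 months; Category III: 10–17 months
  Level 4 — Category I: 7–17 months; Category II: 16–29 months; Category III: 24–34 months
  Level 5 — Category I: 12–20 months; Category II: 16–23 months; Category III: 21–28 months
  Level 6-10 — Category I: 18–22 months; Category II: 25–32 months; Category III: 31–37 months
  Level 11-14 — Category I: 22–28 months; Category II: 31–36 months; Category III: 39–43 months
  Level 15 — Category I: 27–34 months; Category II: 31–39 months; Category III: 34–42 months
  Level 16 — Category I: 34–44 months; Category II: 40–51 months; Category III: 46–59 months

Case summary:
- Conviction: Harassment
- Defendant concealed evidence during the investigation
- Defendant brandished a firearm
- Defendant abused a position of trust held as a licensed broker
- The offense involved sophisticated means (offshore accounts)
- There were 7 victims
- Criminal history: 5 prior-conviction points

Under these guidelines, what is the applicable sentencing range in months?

Base offense level for harassment: 2.
§1 applies: 2 + 3 = 5.
§2 applies (level before this adjustment is 5 < 11, so +3): 5 + 3 = 8.
§3 applies: 8 + 2 = 10.
§4 applies (level before this adjustment is 10 < 14, so +1): 10 + 1 = 11.
§5 does not apply.
§7 applies: 11 + 1 = 12.
Final offense level: 12.
Criminal history: 5 prior points → Category II (2-10).
Level 12 falls in the 11-14 band.
Grid: Level 11-14 × Category II = 31-36 months.

31-36 months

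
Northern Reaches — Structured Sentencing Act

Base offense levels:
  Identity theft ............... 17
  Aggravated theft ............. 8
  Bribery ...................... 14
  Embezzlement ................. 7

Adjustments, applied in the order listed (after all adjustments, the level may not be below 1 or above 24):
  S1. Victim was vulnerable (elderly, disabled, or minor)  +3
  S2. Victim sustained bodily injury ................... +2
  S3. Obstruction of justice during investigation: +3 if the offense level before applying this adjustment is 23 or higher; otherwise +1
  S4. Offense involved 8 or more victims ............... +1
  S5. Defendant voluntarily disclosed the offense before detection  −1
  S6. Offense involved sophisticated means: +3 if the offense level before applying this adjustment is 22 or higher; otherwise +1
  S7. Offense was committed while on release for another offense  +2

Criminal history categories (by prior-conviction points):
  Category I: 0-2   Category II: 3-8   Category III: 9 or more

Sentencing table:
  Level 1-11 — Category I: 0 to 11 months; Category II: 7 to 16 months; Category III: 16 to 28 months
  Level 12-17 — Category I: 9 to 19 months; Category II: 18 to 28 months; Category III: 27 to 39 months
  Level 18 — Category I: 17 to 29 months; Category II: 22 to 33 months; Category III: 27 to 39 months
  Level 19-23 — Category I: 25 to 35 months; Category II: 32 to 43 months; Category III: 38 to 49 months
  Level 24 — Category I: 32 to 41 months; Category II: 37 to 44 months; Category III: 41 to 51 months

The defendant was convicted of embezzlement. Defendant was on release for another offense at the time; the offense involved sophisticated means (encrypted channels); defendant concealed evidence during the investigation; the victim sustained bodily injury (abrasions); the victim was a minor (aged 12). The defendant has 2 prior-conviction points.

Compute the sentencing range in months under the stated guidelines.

9-19 months

Base offense level for embezzlement: 7.
S1 applies: 7 + 3 = 10.
S2 applies: 10 + 2 = 12.
S3 applies (level before this adjustment is 12 < 23, so +1): 12 + 1 = 13.
S5 does not apply.
S6 applies (level before this adjustment is 13 < 22, so +1): 13 + 1 = 14.
S7 applies: 14 + 2 = 16.
Final offense level: 16.
Criminal history: 2 prior points → Category I (0-2).
Level 16 falls in the 12-17 band.
Grid: Level 12-17 × Category I = 9-19 months.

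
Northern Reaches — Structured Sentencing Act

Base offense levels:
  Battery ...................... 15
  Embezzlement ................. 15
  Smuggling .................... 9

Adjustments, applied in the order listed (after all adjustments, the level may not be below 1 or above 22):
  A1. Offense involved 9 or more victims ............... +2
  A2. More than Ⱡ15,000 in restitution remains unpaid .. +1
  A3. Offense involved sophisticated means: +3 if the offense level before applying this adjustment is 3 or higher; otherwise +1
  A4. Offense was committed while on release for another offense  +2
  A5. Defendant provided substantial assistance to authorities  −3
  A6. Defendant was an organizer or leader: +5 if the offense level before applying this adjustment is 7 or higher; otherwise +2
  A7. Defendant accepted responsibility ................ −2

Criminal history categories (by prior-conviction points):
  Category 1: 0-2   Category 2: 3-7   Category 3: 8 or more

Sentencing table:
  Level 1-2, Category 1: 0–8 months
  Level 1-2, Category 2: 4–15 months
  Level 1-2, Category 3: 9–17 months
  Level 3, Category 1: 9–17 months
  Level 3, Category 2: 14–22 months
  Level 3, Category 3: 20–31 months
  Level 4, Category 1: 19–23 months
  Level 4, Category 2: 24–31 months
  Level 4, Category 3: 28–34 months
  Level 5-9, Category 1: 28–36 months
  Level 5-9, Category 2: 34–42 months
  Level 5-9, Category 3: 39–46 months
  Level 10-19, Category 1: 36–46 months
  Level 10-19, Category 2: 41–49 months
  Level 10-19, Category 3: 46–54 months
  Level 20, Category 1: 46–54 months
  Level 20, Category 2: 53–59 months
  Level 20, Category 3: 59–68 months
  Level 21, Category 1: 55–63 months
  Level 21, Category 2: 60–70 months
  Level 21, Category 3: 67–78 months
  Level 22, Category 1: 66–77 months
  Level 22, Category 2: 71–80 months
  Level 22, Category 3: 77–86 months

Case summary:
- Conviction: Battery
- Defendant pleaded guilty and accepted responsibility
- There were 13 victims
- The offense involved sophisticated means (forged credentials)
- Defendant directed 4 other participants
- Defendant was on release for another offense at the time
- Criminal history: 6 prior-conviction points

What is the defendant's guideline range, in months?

71-80 months

Base offense level for battery: 15.
A1 applies: 15 + 2 = 17.
A3 applies (level before this adjustment is 17 ≥ 3, so +3): 17 + 3 = 20.
A4 applies: 20 + 2 = 22.
A5 does not apply.
A6 applies (level before this adjustment is 22 ≥ 7, so +5): 22 + 5 = 27.
A7 applies: 27 − 2 = 25.
Level 25 exceeds the maximum of 22; capped at 22.
Final offense level: 22.
Criminal history: 6 prior points → Category 2 (3-7).
Level 22 falls in the 22 band.
Grid: Level 22 × Category 2 = 71-80 months.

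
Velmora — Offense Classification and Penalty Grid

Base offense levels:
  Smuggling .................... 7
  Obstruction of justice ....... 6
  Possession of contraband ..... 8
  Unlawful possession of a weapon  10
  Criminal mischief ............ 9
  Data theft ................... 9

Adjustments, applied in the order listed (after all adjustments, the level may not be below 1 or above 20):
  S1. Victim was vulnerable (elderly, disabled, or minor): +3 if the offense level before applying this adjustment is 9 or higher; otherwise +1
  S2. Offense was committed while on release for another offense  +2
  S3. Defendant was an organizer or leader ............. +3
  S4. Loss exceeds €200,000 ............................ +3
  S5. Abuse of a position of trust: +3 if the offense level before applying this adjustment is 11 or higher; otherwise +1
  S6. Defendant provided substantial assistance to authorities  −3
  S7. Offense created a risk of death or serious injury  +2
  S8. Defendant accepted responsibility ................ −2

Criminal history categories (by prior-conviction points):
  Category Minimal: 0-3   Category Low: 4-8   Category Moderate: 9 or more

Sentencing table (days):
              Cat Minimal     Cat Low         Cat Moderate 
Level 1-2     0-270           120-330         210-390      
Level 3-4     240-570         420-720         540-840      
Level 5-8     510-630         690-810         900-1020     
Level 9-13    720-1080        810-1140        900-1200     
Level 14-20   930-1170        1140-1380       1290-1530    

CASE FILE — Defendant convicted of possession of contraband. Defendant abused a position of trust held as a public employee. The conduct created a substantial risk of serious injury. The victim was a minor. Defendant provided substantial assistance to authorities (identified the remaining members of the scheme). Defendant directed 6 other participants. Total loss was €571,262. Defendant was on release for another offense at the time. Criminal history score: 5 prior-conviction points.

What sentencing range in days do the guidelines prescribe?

1140-1380 days

Base offense level for possession of contraband: 8.
S1 applies (level before this adjustment is 8 < 9, so +1): 8 + 1 = 9.
S2 applies: 9 + 2 = 11.
S3 applies: 11 + 3 = 14.
S4 applies: 14 + 3 = 17.
S5 applies (level before this adjustment is 17 ≥ 11, so +3): 17 + 3 = 20.
S6 applies: 20 − 3 = 17.
S7 applies: 17 + 2 = 19.
Final offense level: 19.
Criminal history: 5 prior points → Category Low (4-8).
Level 19 falls in the 14-20 band.
Grid: Level 14-20 × Category Low = 1140-1380 days.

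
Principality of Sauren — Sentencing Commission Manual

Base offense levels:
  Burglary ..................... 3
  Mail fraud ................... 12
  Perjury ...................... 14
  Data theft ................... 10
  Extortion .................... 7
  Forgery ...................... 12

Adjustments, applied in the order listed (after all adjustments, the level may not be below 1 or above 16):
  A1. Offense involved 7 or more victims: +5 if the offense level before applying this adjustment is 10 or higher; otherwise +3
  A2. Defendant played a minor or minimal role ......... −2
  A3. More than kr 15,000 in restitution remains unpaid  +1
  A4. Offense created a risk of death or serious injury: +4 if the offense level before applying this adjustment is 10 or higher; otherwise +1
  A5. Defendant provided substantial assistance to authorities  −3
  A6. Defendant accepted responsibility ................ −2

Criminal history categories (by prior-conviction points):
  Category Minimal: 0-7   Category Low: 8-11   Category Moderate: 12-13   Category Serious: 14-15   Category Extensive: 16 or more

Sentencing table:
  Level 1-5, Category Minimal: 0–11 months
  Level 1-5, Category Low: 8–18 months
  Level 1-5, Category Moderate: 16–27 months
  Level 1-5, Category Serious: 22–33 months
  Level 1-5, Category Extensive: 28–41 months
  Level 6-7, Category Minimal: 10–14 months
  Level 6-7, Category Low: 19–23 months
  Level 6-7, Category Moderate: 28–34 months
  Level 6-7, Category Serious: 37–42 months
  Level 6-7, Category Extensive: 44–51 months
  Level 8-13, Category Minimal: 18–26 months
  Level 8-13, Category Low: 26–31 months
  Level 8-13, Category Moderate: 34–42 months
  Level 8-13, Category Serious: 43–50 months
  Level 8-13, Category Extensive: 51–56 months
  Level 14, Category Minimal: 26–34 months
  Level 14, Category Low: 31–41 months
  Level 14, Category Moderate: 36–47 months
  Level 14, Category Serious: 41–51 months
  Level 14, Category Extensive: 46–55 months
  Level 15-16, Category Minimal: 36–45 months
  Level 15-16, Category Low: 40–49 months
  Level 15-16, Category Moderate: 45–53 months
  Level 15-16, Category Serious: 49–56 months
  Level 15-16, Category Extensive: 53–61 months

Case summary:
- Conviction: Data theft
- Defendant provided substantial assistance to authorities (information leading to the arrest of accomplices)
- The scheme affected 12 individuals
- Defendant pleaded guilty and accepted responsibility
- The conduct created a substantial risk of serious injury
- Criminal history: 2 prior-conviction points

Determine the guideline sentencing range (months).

Base offense level for data theft: 10.
A1 applies (level before this adjustment is 10 ≥ 10, so +5): 10 + 5 = 15.
A2 does not apply.
A3 does not apply.
A4 applies (level before this adjustment is 15 ≥ 10, so +4): 15 + 4 = 19.
A5 applies: 19 − 3 = 16.
A6 applies: 16 − 2 = 14.
Final offense level: 14.
Criminal history: 2 prior points → Category Minimal (0-7).
Level 14 falls in the 14 band.
Grid: Level 14 × Category Minimal = 26-34 months.

26-34 months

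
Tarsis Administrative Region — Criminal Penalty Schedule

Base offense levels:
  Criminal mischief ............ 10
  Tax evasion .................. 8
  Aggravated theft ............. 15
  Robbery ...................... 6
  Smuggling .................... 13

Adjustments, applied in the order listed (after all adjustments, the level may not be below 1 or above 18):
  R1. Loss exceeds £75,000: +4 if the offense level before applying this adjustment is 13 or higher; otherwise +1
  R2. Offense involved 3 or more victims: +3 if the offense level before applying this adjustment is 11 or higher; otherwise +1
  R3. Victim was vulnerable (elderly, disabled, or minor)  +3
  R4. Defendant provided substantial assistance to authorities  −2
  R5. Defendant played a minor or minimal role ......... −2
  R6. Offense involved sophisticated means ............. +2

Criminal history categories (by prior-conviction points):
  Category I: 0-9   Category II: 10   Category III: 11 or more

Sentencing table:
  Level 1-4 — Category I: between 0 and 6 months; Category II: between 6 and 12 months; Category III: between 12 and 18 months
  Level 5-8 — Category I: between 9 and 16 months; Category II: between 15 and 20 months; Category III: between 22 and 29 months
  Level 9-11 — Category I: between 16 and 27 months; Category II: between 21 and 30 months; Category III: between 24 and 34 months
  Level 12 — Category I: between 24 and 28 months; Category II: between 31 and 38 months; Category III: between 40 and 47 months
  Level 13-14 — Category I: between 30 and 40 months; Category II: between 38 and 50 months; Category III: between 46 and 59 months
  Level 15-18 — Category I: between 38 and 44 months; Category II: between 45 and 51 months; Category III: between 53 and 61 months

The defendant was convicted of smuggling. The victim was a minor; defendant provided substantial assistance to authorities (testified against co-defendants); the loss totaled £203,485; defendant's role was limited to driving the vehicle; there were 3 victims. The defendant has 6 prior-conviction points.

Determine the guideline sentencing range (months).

38-44 months

Base offense level for smuggling: 13.
R1 applies (level before this adjustment is 13 ≥ 13, so +4): 13 + 4 = 17.
R2 applies (level before this adjustment is 17 ≥ 11, so +3): 17 + 3 = 20.
R3 applies: 20 + 3 = 23.
R4 applies: 23 − 2 = 21.
R5 applies: 21 − 2 = 19.
Level 19 exceeds the maximum of 18; capped at 18.
Final offense level: 18.
Criminal history: 6 prior points → Category I (0-9).
Level 18 falls in the 15-18 band.
Grid: Level 15-18 × Category I = 38-44 months.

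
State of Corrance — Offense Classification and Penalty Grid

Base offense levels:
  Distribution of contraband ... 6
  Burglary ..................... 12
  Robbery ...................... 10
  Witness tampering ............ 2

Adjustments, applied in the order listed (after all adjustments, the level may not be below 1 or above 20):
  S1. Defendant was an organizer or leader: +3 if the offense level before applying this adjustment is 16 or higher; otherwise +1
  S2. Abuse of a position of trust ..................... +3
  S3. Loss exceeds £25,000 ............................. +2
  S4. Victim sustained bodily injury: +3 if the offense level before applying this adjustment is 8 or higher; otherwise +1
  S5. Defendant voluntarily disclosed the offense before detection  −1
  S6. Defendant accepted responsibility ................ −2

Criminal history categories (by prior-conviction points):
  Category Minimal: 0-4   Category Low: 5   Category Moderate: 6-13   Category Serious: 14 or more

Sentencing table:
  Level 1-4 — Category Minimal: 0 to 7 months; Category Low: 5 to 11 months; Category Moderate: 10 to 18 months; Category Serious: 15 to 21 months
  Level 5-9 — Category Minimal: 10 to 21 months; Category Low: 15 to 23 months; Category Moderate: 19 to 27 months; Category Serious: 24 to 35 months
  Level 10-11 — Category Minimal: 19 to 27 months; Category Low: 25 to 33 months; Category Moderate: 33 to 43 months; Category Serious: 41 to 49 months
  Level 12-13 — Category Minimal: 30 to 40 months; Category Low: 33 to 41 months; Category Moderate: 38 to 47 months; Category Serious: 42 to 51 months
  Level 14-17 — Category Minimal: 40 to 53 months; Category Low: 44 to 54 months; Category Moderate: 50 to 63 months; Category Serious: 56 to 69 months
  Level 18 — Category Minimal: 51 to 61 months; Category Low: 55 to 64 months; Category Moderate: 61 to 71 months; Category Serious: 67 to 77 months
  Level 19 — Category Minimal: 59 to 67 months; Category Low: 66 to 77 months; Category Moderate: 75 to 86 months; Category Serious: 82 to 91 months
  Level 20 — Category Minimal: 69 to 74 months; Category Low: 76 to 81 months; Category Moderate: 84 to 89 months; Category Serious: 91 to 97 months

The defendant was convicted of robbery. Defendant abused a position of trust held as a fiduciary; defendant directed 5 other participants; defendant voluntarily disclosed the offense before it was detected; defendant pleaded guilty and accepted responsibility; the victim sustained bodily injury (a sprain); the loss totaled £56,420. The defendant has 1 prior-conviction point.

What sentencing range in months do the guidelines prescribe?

40-53 months

Base offense level for robbery: 10.
S1 applies (level before this adjustment is 10 < 16, so +1): 10 + 1 = 11.
S2 applies: 11 + 3 = 14.
S3 applies: 14 + 2 = 16.
S4 applies (level before this adjustment is 16 ≥ 8, so +3): 16 + 3 = 19.
S5 applies: 19 − 1 = 18.
S6 applies: 18 − 2 = 16.
Final offense level: 16.
Criminal history: 1 prior point → Category Minimal (0-4).
Level 16 falls in the 14-17 band.
Grid: Level 14-17 × Category Minimal = 40-53 months.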